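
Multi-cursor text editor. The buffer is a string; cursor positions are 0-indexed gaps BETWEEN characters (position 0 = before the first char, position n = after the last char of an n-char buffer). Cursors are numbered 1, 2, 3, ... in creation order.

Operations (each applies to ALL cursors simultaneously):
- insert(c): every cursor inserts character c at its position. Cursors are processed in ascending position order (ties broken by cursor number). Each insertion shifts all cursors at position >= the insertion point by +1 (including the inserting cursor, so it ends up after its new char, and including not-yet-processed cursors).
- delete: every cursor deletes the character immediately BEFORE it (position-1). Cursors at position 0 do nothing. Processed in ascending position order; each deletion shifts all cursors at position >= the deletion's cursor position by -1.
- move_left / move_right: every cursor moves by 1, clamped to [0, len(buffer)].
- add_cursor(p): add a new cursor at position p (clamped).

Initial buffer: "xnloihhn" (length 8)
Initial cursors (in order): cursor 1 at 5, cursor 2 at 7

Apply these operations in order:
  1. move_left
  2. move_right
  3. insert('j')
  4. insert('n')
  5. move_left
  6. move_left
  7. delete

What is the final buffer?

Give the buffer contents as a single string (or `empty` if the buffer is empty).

Answer: xnlojnhjnn

Derivation:
After op 1 (move_left): buffer="xnloihhn" (len 8), cursors c1@4 c2@6, authorship ........
After op 2 (move_right): buffer="xnloihhn" (len 8), cursors c1@5 c2@7, authorship ........
After op 3 (insert('j')): buffer="xnloijhhjn" (len 10), cursors c1@6 c2@9, authorship .....1..2.
After op 4 (insert('n')): buffer="xnloijnhhjnn" (len 12), cursors c1@7 c2@11, authorship .....11..22.
After op 5 (move_left): buffer="xnloijnhhjnn" (len 12), cursors c1@6 c2@10, authorship .....11..22.
After op 6 (move_left): buffer="xnloijnhhjnn" (len 12), cursors c1@5 c2@9, authorship .....11..22.
After op 7 (delete): buffer="xnlojnhjnn" (len 10), cursors c1@4 c2@7, authorship ....11.22.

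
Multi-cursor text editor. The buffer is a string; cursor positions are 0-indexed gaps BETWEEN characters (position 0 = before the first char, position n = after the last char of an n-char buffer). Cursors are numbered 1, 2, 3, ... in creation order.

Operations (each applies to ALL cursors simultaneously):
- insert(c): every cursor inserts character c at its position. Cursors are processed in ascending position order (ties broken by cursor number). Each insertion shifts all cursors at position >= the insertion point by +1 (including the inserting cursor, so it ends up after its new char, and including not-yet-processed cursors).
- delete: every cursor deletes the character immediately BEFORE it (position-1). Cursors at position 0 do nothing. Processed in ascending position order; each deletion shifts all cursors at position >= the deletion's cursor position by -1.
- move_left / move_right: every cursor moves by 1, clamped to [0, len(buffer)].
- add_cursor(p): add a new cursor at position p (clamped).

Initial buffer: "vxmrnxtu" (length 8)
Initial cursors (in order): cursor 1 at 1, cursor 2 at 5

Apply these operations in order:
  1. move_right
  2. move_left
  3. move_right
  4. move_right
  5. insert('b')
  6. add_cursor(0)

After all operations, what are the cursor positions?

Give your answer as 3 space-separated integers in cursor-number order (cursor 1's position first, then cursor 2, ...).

After op 1 (move_right): buffer="vxmrnxtu" (len 8), cursors c1@2 c2@6, authorship ........
After op 2 (move_left): buffer="vxmrnxtu" (len 8), cursors c1@1 c2@5, authorship ........
After op 3 (move_right): buffer="vxmrnxtu" (len 8), cursors c1@2 c2@6, authorship ........
After op 4 (move_right): buffer="vxmrnxtu" (len 8), cursors c1@3 c2@7, authorship ........
After op 5 (insert('b')): buffer="vxmbrnxtbu" (len 10), cursors c1@4 c2@9, authorship ...1....2.
After op 6 (add_cursor(0)): buffer="vxmbrnxtbu" (len 10), cursors c3@0 c1@4 c2@9, authorship ...1....2.

Answer: 4 9 0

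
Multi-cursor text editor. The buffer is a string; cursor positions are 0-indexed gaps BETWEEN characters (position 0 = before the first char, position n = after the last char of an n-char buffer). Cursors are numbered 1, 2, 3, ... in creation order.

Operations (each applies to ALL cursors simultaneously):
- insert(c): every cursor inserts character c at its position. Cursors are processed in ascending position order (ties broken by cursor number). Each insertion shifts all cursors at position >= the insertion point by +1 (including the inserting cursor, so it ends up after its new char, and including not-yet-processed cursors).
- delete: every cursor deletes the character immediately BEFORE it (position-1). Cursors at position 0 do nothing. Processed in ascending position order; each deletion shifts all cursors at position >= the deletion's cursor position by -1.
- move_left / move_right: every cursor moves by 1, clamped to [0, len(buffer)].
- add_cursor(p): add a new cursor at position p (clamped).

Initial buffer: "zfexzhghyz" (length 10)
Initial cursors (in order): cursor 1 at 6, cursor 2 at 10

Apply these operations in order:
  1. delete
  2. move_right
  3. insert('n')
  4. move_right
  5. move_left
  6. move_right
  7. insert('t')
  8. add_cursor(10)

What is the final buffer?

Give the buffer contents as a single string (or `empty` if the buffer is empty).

Answer: zfexzgnhtynt

Derivation:
After op 1 (delete): buffer="zfexzghy" (len 8), cursors c1@5 c2@8, authorship ........
After op 2 (move_right): buffer="zfexzghy" (len 8), cursors c1@6 c2@8, authorship ........
After op 3 (insert('n')): buffer="zfexzgnhyn" (len 10), cursors c1@7 c2@10, authorship ......1..2
After op 4 (move_right): buffer="zfexzgnhyn" (len 10), cursors c1@8 c2@10, authorship ......1..2
After op 5 (move_left): buffer="zfexzgnhyn" (len 10), cursors c1@7 c2@9, authorship ......1..2
After op 6 (move_right): buffer="zfexzgnhyn" (len 10), cursors c1@8 c2@10, authorship ......1..2
After op 7 (insert('t')): buffer="zfexzgnhtynt" (len 12), cursors c1@9 c2@12, authorship ......1.1.22
After op 8 (add_cursor(10)): buffer="zfexzgnhtynt" (len 12), cursors c1@9 c3@10 c2@12, authorship ......1.1.22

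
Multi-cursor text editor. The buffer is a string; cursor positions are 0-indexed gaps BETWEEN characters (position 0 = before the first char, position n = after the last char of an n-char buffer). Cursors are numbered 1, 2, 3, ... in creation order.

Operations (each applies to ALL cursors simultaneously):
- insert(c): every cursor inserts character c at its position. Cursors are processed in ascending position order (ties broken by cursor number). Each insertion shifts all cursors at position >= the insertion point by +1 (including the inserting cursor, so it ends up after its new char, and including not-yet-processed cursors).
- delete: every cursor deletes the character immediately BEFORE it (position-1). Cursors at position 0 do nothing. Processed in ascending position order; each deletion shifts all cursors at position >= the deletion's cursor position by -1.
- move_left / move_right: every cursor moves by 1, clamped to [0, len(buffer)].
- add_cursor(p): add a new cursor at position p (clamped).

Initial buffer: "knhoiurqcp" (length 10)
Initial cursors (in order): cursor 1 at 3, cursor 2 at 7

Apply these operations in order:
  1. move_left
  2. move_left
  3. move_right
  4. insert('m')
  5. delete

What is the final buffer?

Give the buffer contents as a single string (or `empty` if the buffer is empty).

Answer: knhoiurqcp

Derivation:
After op 1 (move_left): buffer="knhoiurqcp" (len 10), cursors c1@2 c2@6, authorship ..........
After op 2 (move_left): buffer="knhoiurqcp" (len 10), cursors c1@1 c2@5, authorship ..........
After op 3 (move_right): buffer="knhoiurqcp" (len 10), cursors c1@2 c2@6, authorship ..........
After op 4 (insert('m')): buffer="knmhoiumrqcp" (len 12), cursors c1@3 c2@8, authorship ..1....2....
After op 5 (delete): buffer="knhoiurqcp" (len 10), cursors c1@2 c2@6, authorship ..........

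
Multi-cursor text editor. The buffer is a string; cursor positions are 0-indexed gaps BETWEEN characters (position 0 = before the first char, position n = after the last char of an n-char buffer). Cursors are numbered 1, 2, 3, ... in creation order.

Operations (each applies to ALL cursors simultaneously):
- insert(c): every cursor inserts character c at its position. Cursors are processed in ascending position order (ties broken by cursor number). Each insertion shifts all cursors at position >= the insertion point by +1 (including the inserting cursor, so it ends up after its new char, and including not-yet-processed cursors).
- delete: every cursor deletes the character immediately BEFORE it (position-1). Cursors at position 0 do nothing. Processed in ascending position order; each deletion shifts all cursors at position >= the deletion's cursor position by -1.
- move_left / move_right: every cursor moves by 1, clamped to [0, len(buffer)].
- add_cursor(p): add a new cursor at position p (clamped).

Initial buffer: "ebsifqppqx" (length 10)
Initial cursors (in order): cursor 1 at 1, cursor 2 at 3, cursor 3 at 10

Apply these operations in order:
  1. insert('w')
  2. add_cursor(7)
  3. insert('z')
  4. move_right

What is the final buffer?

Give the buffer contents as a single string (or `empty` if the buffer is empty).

Answer: ewzbswzifzqppqxwz

Derivation:
After op 1 (insert('w')): buffer="ewbswifqppqxw" (len 13), cursors c1@2 c2@5 c3@13, authorship .1..2.......3
After op 2 (add_cursor(7)): buffer="ewbswifqppqxw" (len 13), cursors c1@2 c2@5 c4@7 c3@13, authorship .1..2.......3
After op 3 (insert('z')): buffer="ewzbswzifzqppqxwz" (len 17), cursors c1@3 c2@7 c4@10 c3@17, authorship .11..22..4.....33
After op 4 (move_right): buffer="ewzbswzifzqppqxwz" (len 17), cursors c1@4 c2@8 c4@11 c3@17, authorship .11..22..4.....33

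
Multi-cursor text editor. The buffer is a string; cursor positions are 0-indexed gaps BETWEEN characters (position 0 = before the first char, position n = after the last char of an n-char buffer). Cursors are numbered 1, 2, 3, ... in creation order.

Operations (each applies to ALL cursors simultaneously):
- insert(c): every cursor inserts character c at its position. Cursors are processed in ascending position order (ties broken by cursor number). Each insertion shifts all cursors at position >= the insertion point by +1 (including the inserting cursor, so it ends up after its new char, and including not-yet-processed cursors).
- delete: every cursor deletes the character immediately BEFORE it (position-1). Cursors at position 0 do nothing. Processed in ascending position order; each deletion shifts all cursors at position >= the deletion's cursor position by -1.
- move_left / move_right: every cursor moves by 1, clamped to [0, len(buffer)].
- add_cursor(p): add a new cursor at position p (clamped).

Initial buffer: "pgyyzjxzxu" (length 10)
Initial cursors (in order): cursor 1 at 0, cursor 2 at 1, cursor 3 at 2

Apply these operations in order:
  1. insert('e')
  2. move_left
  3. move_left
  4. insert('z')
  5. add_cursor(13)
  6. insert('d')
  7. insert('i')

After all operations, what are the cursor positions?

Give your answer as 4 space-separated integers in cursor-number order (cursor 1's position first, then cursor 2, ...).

Answer: 3 7 12 21

Derivation:
After op 1 (insert('e')): buffer="epegeyyzjxzxu" (len 13), cursors c1@1 c2@3 c3@5, authorship 1.2.3........
After op 2 (move_left): buffer="epegeyyzjxzxu" (len 13), cursors c1@0 c2@2 c3@4, authorship 1.2.3........
After op 3 (move_left): buffer="epegeyyzjxzxu" (len 13), cursors c1@0 c2@1 c3@3, authorship 1.2.3........
After op 4 (insert('z')): buffer="zezpezgeyyzjxzxu" (len 16), cursors c1@1 c2@3 c3@6, authorship 112.23.3........
After op 5 (add_cursor(13)): buffer="zezpezgeyyzjxzxu" (len 16), cursors c1@1 c2@3 c3@6 c4@13, authorship 112.23.3........
After op 6 (insert('d')): buffer="zdezdpezdgeyyzjxdzxu" (len 20), cursors c1@2 c2@5 c3@9 c4@17, authorship 11122.233.3.....4...
After op 7 (insert('i')): buffer="zdiezdipezdigeyyzjxdizxu" (len 24), cursors c1@3 c2@7 c3@12 c4@21, authorship 1111222.2333.3.....44...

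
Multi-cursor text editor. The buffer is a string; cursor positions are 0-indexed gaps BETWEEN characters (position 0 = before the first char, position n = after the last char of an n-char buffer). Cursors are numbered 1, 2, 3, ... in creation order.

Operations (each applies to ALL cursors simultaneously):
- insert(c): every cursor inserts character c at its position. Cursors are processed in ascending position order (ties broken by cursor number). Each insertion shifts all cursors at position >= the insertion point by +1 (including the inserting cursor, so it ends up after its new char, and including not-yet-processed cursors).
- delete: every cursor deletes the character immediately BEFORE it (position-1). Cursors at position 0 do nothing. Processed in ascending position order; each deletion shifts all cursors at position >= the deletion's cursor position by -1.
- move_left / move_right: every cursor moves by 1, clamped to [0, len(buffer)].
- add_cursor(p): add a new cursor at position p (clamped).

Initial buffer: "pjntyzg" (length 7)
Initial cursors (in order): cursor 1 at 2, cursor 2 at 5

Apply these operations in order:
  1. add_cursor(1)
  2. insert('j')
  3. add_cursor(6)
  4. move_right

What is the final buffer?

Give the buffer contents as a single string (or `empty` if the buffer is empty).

After op 1 (add_cursor(1)): buffer="pjntyzg" (len 7), cursors c3@1 c1@2 c2@5, authorship .......
After op 2 (insert('j')): buffer="pjjjntyjzg" (len 10), cursors c3@2 c1@4 c2@8, authorship .3.1...2..
After op 3 (add_cursor(6)): buffer="pjjjntyjzg" (len 10), cursors c3@2 c1@4 c4@6 c2@8, authorship .3.1...2..
After op 4 (move_right): buffer="pjjjntyjzg" (len 10), cursors c3@3 c1@5 c4@7 c2@9, authorship .3.1...2..

Answer: pjjjntyjzg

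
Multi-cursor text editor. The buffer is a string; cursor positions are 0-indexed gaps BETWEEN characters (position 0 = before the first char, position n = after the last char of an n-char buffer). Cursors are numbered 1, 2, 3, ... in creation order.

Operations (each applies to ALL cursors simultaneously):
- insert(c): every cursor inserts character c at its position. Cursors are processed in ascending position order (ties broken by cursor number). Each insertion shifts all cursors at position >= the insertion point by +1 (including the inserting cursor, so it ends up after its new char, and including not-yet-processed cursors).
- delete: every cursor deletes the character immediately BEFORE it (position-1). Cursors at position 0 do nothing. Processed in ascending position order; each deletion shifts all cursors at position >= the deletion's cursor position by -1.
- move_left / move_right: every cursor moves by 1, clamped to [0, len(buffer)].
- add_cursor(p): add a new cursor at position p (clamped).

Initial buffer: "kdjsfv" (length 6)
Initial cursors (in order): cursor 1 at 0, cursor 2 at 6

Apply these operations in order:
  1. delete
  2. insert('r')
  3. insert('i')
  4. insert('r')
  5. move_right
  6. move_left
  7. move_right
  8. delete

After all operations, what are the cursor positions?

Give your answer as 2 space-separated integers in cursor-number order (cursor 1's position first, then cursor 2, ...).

After op 1 (delete): buffer="kdjsf" (len 5), cursors c1@0 c2@5, authorship .....
After op 2 (insert('r')): buffer="rkdjsfr" (len 7), cursors c1@1 c2@7, authorship 1.....2
After op 3 (insert('i')): buffer="rikdjsfri" (len 9), cursors c1@2 c2@9, authorship 11.....22
After op 4 (insert('r')): buffer="rirkdjsfrir" (len 11), cursors c1@3 c2@11, authorship 111.....222
After op 5 (move_right): buffer="rirkdjsfrir" (len 11), cursors c1@4 c2@11, authorship 111.....222
After op 6 (move_left): buffer="rirkdjsfrir" (len 11), cursors c1@3 c2@10, authorship 111.....222
After op 7 (move_right): buffer="rirkdjsfrir" (len 11), cursors c1@4 c2@11, authorship 111.....222
After op 8 (delete): buffer="rirdjsfri" (len 9), cursors c1@3 c2@9, authorship 111....22

Answer: 3 9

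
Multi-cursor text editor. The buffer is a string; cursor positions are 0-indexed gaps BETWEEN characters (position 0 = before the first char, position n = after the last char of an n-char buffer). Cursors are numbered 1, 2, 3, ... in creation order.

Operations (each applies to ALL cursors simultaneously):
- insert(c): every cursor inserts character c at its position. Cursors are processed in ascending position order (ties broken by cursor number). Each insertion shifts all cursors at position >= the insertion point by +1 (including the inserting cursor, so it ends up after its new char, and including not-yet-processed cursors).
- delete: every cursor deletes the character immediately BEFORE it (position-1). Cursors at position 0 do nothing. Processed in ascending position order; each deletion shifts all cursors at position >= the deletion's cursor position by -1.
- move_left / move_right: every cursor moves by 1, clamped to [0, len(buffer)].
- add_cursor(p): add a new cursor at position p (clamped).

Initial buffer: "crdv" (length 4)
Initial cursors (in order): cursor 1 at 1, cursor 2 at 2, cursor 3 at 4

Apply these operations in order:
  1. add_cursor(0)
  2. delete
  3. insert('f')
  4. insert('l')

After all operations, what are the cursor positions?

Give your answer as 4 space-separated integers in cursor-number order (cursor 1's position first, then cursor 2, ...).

After op 1 (add_cursor(0)): buffer="crdv" (len 4), cursors c4@0 c1@1 c2@2 c3@4, authorship ....
After op 2 (delete): buffer="d" (len 1), cursors c1@0 c2@0 c4@0 c3@1, authorship .
After op 3 (insert('f')): buffer="fffdf" (len 5), cursors c1@3 c2@3 c4@3 c3@5, authorship 124.3
After op 4 (insert('l')): buffer="fffllldfl" (len 9), cursors c1@6 c2@6 c4@6 c3@9, authorship 124124.33

Answer: 6 6 9 6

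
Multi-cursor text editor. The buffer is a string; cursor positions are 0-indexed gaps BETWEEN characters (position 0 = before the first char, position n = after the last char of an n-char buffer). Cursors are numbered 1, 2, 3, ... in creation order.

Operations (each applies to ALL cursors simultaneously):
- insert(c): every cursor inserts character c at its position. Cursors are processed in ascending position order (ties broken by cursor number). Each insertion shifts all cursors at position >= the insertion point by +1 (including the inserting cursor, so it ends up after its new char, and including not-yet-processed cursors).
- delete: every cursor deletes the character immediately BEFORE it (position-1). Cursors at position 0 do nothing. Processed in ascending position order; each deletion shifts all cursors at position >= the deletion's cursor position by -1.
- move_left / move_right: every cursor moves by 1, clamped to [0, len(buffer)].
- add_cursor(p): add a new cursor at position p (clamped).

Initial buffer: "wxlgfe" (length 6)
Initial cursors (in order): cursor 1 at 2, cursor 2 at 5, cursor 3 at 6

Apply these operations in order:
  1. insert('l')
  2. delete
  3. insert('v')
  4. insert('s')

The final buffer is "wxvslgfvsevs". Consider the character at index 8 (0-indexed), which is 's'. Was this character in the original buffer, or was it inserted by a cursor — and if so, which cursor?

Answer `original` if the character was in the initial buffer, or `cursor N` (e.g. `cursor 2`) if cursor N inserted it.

Answer: cursor 2

Derivation:
After op 1 (insert('l')): buffer="wxllgflel" (len 9), cursors c1@3 c2@7 c3@9, authorship ..1...2.3
After op 2 (delete): buffer="wxlgfe" (len 6), cursors c1@2 c2@5 c3@6, authorship ......
After op 3 (insert('v')): buffer="wxvlgfvev" (len 9), cursors c1@3 c2@7 c3@9, authorship ..1...2.3
After op 4 (insert('s')): buffer="wxvslgfvsevs" (len 12), cursors c1@4 c2@9 c3@12, authorship ..11...22.33
Authorship (.=original, N=cursor N): . . 1 1 . . . 2 2 . 3 3
Index 8: author = 2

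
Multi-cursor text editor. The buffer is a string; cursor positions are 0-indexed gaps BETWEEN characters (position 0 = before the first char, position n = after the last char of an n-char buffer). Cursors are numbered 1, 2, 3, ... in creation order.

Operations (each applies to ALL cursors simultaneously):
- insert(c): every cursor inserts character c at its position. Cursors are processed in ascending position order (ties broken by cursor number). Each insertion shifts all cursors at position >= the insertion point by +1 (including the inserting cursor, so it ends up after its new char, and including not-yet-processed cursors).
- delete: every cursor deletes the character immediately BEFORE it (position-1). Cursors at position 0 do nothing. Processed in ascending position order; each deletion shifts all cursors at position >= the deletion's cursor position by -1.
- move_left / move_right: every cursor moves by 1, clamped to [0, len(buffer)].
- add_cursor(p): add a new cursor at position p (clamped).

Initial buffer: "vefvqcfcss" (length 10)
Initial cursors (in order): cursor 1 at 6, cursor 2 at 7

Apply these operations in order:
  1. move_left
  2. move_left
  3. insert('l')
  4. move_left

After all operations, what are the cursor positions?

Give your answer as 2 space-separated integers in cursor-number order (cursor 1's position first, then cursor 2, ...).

Answer: 4 6

Derivation:
After op 1 (move_left): buffer="vefvqcfcss" (len 10), cursors c1@5 c2@6, authorship ..........
After op 2 (move_left): buffer="vefvqcfcss" (len 10), cursors c1@4 c2@5, authorship ..........
After op 3 (insert('l')): buffer="vefvlqlcfcss" (len 12), cursors c1@5 c2@7, authorship ....1.2.....
After op 4 (move_left): buffer="vefvlqlcfcss" (len 12), cursors c1@4 c2@6, authorship ....1.2.....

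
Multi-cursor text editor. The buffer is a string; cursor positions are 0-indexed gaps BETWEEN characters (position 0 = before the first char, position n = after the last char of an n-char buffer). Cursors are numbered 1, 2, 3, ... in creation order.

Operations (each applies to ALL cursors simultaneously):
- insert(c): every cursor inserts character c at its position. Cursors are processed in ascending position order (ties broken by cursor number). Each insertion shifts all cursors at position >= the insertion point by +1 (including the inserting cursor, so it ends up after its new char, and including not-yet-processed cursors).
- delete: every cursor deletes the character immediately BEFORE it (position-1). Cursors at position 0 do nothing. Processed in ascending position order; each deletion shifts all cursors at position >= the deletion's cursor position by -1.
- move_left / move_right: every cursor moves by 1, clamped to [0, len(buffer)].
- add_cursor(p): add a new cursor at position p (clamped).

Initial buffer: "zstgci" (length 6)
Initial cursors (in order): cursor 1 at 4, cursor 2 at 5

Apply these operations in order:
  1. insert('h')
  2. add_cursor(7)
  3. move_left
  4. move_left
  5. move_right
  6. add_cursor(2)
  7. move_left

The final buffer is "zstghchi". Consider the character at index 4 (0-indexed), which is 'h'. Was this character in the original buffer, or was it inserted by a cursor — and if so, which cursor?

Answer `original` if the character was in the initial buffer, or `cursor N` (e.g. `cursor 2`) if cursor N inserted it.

After op 1 (insert('h')): buffer="zstghchi" (len 8), cursors c1@5 c2@7, authorship ....1.2.
After op 2 (add_cursor(7)): buffer="zstghchi" (len 8), cursors c1@5 c2@7 c3@7, authorship ....1.2.
After op 3 (move_left): buffer="zstghchi" (len 8), cursors c1@4 c2@6 c3@6, authorship ....1.2.
After op 4 (move_left): buffer="zstghchi" (len 8), cursors c1@3 c2@5 c3@5, authorship ....1.2.
After op 5 (move_right): buffer="zstghchi" (len 8), cursors c1@4 c2@6 c3@6, authorship ....1.2.
After op 6 (add_cursor(2)): buffer="zstghchi" (len 8), cursors c4@2 c1@4 c2@6 c3@6, authorship ....1.2.
After op 7 (move_left): buffer="zstghchi" (len 8), cursors c4@1 c1@3 c2@5 c3@5, authorship ....1.2.
Authorship (.=original, N=cursor N): . . . . 1 . 2 .
Index 4: author = 1

Answer: cursor 1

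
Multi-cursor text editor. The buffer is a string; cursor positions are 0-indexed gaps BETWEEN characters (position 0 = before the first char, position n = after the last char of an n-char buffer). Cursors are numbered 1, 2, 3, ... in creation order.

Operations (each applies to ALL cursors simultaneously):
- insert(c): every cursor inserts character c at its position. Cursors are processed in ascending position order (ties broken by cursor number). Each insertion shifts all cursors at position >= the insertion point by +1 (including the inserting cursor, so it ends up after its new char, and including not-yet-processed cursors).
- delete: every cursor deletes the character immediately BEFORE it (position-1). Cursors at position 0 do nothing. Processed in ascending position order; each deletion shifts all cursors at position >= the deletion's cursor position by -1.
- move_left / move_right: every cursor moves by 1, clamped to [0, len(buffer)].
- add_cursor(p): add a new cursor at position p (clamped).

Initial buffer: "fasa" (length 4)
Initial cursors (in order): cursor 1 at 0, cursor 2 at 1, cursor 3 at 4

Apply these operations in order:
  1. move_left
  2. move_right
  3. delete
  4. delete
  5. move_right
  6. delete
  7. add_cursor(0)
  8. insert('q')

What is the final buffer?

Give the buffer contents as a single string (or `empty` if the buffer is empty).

After op 1 (move_left): buffer="fasa" (len 4), cursors c1@0 c2@0 c3@3, authorship ....
After op 2 (move_right): buffer="fasa" (len 4), cursors c1@1 c2@1 c3@4, authorship ....
After op 3 (delete): buffer="as" (len 2), cursors c1@0 c2@0 c3@2, authorship ..
After op 4 (delete): buffer="a" (len 1), cursors c1@0 c2@0 c3@1, authorship .
After op 5 (move_right): buffer="a" (len 1), cursors c1@1 c2@1 c3@1, authorship .
After op 6 (delete): buffer="" (len 0), cursors c1@0 c2@0 c3@0, authorship 
After op 7 (add_cursor(0)): buffer="" (len 0), cursors c1@0 c2@0 c3@0 c4@0, authorship 
After op 8 (insert('q')): buffer="qqqq" (len 4), cursors c1@4 c2@4 c3@4 c4@4, authorship 1234

Answer: qqqq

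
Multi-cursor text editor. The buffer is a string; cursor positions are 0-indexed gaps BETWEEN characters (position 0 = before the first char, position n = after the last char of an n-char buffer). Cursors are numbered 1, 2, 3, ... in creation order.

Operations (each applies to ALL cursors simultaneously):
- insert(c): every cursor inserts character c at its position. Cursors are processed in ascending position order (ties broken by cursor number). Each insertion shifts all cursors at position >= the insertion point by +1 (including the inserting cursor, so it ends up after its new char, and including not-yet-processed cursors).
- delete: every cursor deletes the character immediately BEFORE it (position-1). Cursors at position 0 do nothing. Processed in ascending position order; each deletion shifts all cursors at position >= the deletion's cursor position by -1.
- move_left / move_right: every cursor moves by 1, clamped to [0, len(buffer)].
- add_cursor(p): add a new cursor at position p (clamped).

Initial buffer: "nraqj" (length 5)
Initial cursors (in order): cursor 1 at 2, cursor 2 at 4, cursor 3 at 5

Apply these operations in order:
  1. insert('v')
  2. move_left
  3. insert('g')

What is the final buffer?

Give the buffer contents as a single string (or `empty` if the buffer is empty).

Answer: nrgvaqgvjgv

Derivation:
After op 1 (insert('v')): buffer="nrvaqvjv" (len 8), cursors c1@3 c2@6 c3@8, authorship ..1..2.3
After op 2 (move_left): buffer="nrvaqvjv" (len 8), cursors c1@2 c2@5 c3@7, authorship ..1..2.3
After op 3 (insert('g')): buffer="nrgvaqgvjgv" (len 11), cursors c1@3 c2@7 c3@10, authorship ..11..22.33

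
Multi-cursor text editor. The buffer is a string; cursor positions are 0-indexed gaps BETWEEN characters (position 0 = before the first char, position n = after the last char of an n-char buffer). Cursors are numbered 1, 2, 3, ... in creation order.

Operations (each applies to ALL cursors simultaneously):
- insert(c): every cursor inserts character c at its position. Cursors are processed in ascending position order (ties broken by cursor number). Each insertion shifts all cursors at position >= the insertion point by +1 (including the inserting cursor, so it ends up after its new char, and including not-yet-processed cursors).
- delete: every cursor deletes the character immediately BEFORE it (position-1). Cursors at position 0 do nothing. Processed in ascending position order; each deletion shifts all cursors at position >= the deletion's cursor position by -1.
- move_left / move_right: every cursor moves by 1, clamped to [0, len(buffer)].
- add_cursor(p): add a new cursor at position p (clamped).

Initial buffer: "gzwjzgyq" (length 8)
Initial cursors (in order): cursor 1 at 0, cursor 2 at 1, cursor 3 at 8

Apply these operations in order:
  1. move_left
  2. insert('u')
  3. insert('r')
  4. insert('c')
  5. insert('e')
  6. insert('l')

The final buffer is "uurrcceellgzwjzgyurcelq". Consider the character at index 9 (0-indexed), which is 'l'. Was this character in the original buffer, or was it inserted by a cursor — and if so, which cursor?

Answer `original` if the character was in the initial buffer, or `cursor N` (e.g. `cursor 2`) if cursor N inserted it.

Answer: cursor 2

Derivation:
After op 1 (move_left): buffer="gzwjzgyq" (len 8), cursors c1@0 c2@0 c3@7, authorship ........
After op 2 (insert('u')): buffer="uugzwjzgyuq" (len 11), cursors c1@2 c2@2 c3@10, authorship 12.......3.
After op 3 (insert('r')): buffer="uurrgzwjzgyurq" (len 14), cursors c1@4 c2@4 c3@13, authorship 1212.......33.
After op 4 (insert('c')): buffer="uurrccgzwjzgyurcq" (len 17), cursors c1@6 c2@6 c3@16, authorship 121212.......333.
After op 5 (insert('e')): buffer="uurrcceegzwjzgyurceq" (len 20), cursors c1@8 c2@8 c3@19, authorship 12121212.......3333.
After op 6 (insert('l')): buffer="uurrcceellgzwjzgyurcelq" (len 23), cursors c1@10 c2@10 c3@22, authorship 1212121212.......33333.
Authorship (.=original, N=cursor N): 1 2 1 2 1 2 1 2 1 2 . . . . . . . 3 3 3 3 3 .
Index 9: author = 2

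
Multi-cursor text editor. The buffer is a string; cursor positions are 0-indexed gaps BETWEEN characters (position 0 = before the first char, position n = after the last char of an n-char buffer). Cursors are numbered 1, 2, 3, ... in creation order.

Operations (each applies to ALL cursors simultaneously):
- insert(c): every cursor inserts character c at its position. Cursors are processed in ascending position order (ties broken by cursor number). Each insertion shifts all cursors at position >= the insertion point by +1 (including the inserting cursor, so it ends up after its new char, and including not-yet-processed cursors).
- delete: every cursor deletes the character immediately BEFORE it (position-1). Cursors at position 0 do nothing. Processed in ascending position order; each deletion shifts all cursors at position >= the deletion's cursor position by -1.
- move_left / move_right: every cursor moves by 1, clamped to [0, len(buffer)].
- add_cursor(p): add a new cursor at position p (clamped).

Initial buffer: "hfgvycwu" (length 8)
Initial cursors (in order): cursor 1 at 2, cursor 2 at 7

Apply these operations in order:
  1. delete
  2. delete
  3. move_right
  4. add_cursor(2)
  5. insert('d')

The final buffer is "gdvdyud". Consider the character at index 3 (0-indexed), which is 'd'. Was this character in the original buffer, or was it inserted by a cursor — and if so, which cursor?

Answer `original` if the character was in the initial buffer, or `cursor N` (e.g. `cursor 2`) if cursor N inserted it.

Answer: cursor 3

Derivation:
After op 1 (delete): buffer="hgvycu" (len 6), cursors c1@1 c2@5, authorship ......
After op 2 (delete): buffer="gvyu" (len 4), cursors c1@0 c2@3, authorship ....
After op 3 (move_right): buffer="gvyu" (len 4), cursors c1@1 c2@4, authorship ....
After op 4 (add_cursor(2)): buffer="gvyu" (len 4), cursors c1@1 c3@2 c2@4, authorship ....
After op 5 (insert('d')): buffer="gdvdyud" (len 7), cursors c1@2 c3@4 c2@7, authorship .1.3..2
Authorship (.=original, N=cursor N): . 1 . 3 . . 2
Index 3: author = 3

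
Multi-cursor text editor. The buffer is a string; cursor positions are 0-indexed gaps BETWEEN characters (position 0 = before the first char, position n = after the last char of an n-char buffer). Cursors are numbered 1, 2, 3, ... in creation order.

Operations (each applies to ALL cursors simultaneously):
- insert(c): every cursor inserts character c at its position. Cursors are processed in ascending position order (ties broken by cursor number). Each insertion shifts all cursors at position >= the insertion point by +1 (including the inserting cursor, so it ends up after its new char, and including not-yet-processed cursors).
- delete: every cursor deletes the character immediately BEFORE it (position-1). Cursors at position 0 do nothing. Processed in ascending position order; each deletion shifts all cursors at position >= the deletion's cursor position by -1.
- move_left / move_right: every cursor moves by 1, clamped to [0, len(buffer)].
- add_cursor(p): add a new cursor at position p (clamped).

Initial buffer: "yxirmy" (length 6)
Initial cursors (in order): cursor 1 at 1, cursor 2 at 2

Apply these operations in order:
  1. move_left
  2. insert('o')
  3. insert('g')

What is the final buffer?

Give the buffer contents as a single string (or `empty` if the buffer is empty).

Answer: ogyogxirmy

Derivation:
After op 1 (move_left): buffer="yxirmy" (len 6), cursors c1@0 c2@1, authorship ......
After op 2 (insert('o')): buffer="oyoxirmy" (len 8), cursors c1@1 c2@3, authorship 1.2.....
After op 3 (insert('g')): buffer="ogyogxirmy" (len 10), cursors c1@2 c2@5, authorship 11.22.....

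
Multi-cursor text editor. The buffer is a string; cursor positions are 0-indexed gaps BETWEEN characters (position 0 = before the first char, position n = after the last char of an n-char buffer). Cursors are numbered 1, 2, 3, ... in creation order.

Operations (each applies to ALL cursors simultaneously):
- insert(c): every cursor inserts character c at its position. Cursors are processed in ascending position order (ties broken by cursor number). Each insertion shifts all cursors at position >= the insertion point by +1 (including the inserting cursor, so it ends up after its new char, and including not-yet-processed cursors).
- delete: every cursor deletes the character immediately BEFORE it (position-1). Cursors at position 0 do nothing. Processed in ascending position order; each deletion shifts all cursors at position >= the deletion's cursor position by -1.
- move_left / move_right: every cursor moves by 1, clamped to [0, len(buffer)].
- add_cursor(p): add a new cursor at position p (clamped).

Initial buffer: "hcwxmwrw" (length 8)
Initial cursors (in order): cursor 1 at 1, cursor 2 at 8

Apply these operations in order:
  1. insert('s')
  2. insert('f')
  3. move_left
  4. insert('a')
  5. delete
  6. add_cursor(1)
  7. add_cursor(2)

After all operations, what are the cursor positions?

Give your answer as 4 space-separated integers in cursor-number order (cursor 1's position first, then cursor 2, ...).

After op 1 (insert('s')): buffer="hscwxmwrws" (len 10), cursors c1@2 c2@10, authorship .1.......2
After op 2 (insert('f')): buffer="hsfcwxmwrwsf" (len 12), cursors c1@3 c2@12, authorship .11.......22
After op 3 (move_left): buffer="hsfcwxmwrwsf" (len 12), cursors c1@2 c2@11, authorship .11.......22
After op 4 (insert('a')): buffer="hsafcwxmwrwsaf" (len 14), cursors c1@3 c2@13, authorship .111.......222
After op 5 (delete): buffer="hsfcwxmwrwsf" (len 12), cursors c1@2 c2@11, authorship .11.......22
After op 6 (add_cursor(1)): buffer="hsfcwxmwrwsf" (len 12), cursors c3@1 c1@2 c2@11, authorship .11.......22
After op 7 (add_cursor(2)): buffer="hsfcwxmwrwsf" (len 12), cursors c3@1 c1@2 c4@2 c2@11, authorship .11.......22

Answer: 2 11 1 2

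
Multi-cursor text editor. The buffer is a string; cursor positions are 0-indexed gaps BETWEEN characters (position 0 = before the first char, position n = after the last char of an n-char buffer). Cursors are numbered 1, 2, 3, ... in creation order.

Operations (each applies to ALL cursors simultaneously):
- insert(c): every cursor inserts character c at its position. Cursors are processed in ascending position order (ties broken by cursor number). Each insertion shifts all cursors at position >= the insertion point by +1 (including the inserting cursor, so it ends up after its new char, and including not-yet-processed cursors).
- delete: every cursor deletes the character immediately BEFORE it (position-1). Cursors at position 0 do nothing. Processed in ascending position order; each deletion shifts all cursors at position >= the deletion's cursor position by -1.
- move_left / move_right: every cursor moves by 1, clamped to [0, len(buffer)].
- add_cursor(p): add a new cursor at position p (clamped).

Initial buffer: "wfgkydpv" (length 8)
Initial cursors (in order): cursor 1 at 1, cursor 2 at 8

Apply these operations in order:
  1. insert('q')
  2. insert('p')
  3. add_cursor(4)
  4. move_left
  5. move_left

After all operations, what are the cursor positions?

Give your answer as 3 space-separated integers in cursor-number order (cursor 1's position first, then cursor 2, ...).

Answer: 1 10 2

Derivation:
After op 1 (insert('q')): buffer="wqfgkydpvq" (len 10), cursors c1@2 c2@10, authorship .1.......2
After op 2 (insert('p')): buffer="wqpfgkydpvqp" (len 12), cursors c1@3 c2@12, authorship .11.......22
After op 3 (add_cursor(4)): buffer="wqpfgkydpvqp" (len 12), cursors c1@3 c3@4 c2@12, authorship .11.......22
After op 4 (move_left): buffer="wqpfgkydpvqp" (len 12), cursors c1@2 c3@3 c2@11, authorship .11.......22
After op 5 (move_left): buffer="wqpfgkydpvqp" (len 12), cursors c1@1 c3@2 c2@10, authorship .11.......22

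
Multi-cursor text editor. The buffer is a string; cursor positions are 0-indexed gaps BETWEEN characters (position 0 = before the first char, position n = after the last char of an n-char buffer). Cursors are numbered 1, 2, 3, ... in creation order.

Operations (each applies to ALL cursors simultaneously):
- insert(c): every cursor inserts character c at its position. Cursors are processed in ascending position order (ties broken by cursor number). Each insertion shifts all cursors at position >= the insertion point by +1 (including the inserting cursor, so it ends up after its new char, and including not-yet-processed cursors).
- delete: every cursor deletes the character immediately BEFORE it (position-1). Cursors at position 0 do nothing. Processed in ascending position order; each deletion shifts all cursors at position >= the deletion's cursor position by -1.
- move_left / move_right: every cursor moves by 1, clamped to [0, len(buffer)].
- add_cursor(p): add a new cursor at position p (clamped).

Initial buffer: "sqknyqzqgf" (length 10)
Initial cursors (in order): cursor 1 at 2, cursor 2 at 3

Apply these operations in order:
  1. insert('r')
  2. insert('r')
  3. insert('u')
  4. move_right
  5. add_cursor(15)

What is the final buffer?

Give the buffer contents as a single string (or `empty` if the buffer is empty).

Answer: sqrrukrrunyqzqgf

Derivation:
After op 1 (insert('r')): buffer="sqrkrnyqzqgf" (len 12), cursors c1@3 c2@5, authorship ..1.2.......
After op 2 (insert('r')): buffer="sqrrkrrnyqzqgf" (len 14), cursors c1@4 c2@7, authorship ..11.22.......
After op 3 (insert('u')): buffer="sqrrukrrunyqzqgf" (len 16), cursors c1@5 c2@9, authorship ..111.222.......
After op 4 (move_right): buffer="sqrrukrrunyqzqgf" (len 16), cursors c1@6 c2@10, authorship ..111.222.......
After op 5 (add_cursor(15)): buffer="sqrrukrrunyqzqgf" (len 16), cursors c1@6 c2@10 c3@15, authorship ..111.222.......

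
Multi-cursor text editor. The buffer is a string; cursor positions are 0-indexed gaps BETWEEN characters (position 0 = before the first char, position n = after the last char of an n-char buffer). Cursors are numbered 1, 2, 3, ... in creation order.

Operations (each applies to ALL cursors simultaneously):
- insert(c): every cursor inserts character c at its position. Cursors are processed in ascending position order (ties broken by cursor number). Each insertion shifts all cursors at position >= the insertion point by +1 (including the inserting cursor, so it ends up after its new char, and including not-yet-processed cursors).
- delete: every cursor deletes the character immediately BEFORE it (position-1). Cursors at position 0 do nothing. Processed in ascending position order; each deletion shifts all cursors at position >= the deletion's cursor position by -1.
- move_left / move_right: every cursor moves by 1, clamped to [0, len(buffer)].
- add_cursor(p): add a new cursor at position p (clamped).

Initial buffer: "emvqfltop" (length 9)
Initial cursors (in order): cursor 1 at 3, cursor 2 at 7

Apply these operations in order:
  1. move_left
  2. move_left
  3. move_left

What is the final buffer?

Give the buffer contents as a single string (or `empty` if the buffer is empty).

After op 1 (move_left): buffer="emvqfltop" (len 9), cursors c1@2 c2@6, authorship .........
After op 2 (move_left): buffer="emvqfltop" (len 9), cursors c1@1 c2@5, authorship .........
After op 3 (move_left): buffer="emvqfltop" (len 9), cursors c1@0 c2@4, authorship .........

Answer: emvqfltop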